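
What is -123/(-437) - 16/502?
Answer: 27377/109687 ≈ 0.24959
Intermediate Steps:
-123/(-437) - 16/502 = -123*(-1/437) - 16*1/502 = 123/437 - 8/251 = 27377/109687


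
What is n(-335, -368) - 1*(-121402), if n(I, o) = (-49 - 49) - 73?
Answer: 121231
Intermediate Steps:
n(I, o) = -171 (n(I, o) = -98 - 73 = -171)
n(-335, -368) - 1*(-121402) = -171 - 1*(-121402) = -171 + 121402 = 121231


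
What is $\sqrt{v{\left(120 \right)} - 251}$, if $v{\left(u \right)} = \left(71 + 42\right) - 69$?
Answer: $3 i \sqrt{23} \approx 14.387 i$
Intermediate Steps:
$v{\left(u \right)} = 44$ ($v{\left(u \right)} = 113 - 69 = 44$)
$\sqrt{v{\left(120 \right)} - 251} = \sqrt{44 - 251} = \sqrt{-207} = 3 i \sqrt{23}$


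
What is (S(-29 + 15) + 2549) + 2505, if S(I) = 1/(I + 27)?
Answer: 65703/13 ≈ 5054.1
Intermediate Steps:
S(I) = 1/(27 + I)
(S(-29 + 15) + 2549) + 2505 = (1/(27 + (-29 + 15)) + 2549) + 2505 = (1/(27 - 14) + 2549) + 2505 = (1/13 + 2549) + 2505 = 33138/13 + 2505 = 65703/13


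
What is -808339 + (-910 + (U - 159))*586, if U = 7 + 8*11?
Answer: -1379103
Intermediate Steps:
U = 95 (U = 7 + 88 = 95)
-808339 + (-910 + (U - 159))*586 = -808339 + (-910 + (95 - 159))*586 = -808339 + (-910 - 64)*586 = -808339 - 974*586 = -808339 - 570764 = -1379103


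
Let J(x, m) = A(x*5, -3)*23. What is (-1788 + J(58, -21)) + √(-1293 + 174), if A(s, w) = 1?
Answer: -1765 + I*√1119 ≈ -1765.0 + 33.451*I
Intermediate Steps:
J(x, m) = 23 (J(x, m) = 1*23 = 23)
(-1788 + J(58, -21)) + √(-1293 + 174) = (-1788 + 23) + √(-1293 + 174) = -1765 + √(-1119) = -1765 + I*√1119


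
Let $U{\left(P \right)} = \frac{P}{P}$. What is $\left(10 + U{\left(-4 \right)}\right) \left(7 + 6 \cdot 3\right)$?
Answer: $275$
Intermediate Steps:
$U{\left(P \right)} = 1$
$\left(10 + U{\left(-4 \right)}\right) \left(7 + 6 \cdot 3\right) = \left(10 + 1\right) \left(7 + 6 \cdot 3\right) = 11 \left(7 + 18\right) = 11 \cdot 25 = 275$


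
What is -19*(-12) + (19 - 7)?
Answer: 240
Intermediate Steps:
-19*(-12) + (19 - 7) = 228 + 12 = 240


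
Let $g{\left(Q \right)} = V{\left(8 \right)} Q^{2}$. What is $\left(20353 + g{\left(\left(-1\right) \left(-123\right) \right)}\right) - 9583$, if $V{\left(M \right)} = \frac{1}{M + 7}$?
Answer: $\frac{58893}{5} \approx 11779.0$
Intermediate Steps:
$V{\left(M \right)} = \frac{1}{7 + M}$
$g{\left(Q \right)} = \frac{Q^{2}}{15}$ ($g{\left(Q \right)} = \frac{Q^{2}}{7 + 8} = \frac{Q^{2}}{15}$)
$\left(20353 + g{\left(\left(-1\right) \left(-123\right) \right)}\right) - 9583 = \left(20353 + \frac{\left(\left(-1\right) \left(-123\right)\right)^{2}}{15}\right) - 9583 = \left(20353 + \frac{123^{2}}{15}\right) - 9583 = \left(20353 + \frac{1}{15} \cdot 15129\right) - 9583 = \left(20353 + \frac{5043}{5}\right) - 9583 = \frac{106808}{5} - 9583 = \frac{58893}{5}$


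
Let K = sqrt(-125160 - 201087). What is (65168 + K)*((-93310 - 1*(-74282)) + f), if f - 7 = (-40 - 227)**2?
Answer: 3406201024 + 52268*I*sqrt(326247) ≈ 3.4062e+9 + 2.9854e+7*I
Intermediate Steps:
K = I*sqrt(326247) (K = sqrt(-326247) = I*sqrt(326247) ≈ 571.18*I)
f = 71296 (f = 7 + (-40 - 227)**2 = 7 + (-267)**2 = 7 + 71289 = 71296)
(65168 + K)*((-93310 - 1*(-74282)) + f) = (65168 + I*sqrt(326247))*((-93310 - 1*(-74282)) + 71296) = (65168 + I*sqrt(326247))*((-93310 + 74282) + 71296) = (65168 + I*sqrt(326247))*(-19028 + 71296) = (65168 + I*sqrt(326247))*52268 = 3406201024 + 52268*I*sqrt(326247)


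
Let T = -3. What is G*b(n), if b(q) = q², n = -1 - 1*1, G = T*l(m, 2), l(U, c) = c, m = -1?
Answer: -24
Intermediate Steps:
G = -6 (G = -3*2 = -6)
n = -2 (n = -1 - 1 = -2)
G*b(n) = -6*(-2)² = -6*4 = -24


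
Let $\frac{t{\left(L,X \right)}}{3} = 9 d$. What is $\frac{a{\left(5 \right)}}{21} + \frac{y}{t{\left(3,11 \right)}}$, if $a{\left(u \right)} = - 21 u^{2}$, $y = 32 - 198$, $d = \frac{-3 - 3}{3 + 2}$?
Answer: $- \frac{1610}{81} \approx -19.877$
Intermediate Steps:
$d = - \frac{6}{5} \approx -1.2$
$y = -166$ ($y = 32 - 198 = -166$)
$t{\left(L,X \right)} = - \frac{162}{5}$ ($t{\left(L,X \right)} = 3 \cdot 9 \left(- \frac{6}{5}\right) = 3 \left(- \frac{54}{5}\right) = - \frac{162}{5}$)
$\frac{a{\left(5 \right)}}{21} + \frac{y}{t{\left(3,11 \right)}} = \frac{\left(-21\right) 5^{2}}{21} - \frac{166}{- \frac{162}{5}} = \left(-21\right) 25 \cdot \frac{1}{21} - - \frac{415}{81} = \left(-525\right) \frac{1}{21} + \frac{415}{81} = -25 + \frac{415}{81} = - \frac{1610}{81}$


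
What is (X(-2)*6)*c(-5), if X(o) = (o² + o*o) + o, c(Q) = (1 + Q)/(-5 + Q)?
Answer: 72/5 ≈ 14.400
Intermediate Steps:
c(Q) = (1 + Q)/(-5 + Q)
X(o) = o + 2*o² (X(o) = (o² + o²) + o = 2*o² + o = o + 2*o²)
(X(-2)*6)*c(-5) = (-2*(1 + 2*(-2))*6)*((1 - 5)/(-5 - 5)) = (-2*(1 - 4)*6)*(-4/(-10)) = (-2*(-3)*6)*(-⅒*(-4)) = (6*6)*(⅖) = 36*(⅖) = 72/5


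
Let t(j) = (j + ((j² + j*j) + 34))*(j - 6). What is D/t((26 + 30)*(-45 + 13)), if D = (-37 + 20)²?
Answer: -289/11544544460 ≈ -2.5033e-8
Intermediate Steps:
D = 289 (D = (-17)² = 289)
t(j) = (-6 + j)*(34 + j + 2*j²) (t(j) = (j + ((j² + j²) + 34))*(-6 + j) = (j + (2*j² + 34))*(-6 + j) = (j + (34 + 2*j²))*(-6 + j) = (34 + j + 2*j²)*(-6 + j) = (-6 + j)*(34 + j + 2*j²))
D/t((26 + 30)*(-45 + 13)) = 289/(-204 - 11*(-45 + 13)²*(26 + 30)² + 2*((26 + 30)*(-45 + 13))³ + 28*((26 + 30)*(-45 + 13))) = 289/(-204 - 11*(56*(-32))² + 2*(56*(-32))³ + 28*(56*(-32))) = 289/(-204 - 11*(-1792)² + 2*(-1792)³ + 28*(-1792)) = 289/(-204 - 11*3211264 + 2*(-5754585088) - 50176) = 289/(-204 - 35323904 - 11509170176 - 50176) = 289/(-11544544460) = 289*(-1/11544544460) = -289/11544544460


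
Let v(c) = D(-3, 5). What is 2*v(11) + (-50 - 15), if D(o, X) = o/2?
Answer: -68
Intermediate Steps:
D(o, X) = o/2 (D(o, X) = o*(½) = o/2)
v(c) = -3/2 (v(c) = (½)*(-3) = -3/2)
2*v(11) + (-50 - 15) = 2*(-3/2) + (-50 - 15) = -3 - 65 = -68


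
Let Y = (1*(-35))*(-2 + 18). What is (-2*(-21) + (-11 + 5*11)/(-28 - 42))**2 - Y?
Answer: 2782704/1225 ≈ 2271.6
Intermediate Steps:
Y = -560 (Y = -35*16 = -560)
(-2*(-21) + (-11 + 5*11)/(-28 - 42))**2 - Y = (-2*(-21) + (-11 + 5*11)/(-28 - 42))**2 - 1*(-560) = (42 + (-11 + 55)/(-70))**2 + 560 = (42 + 44*(-1/70))**2 + 560 = (42 - 22/35)**2 + 560 = (1448/35)**2 + 560 = 2096704/1225 + 560 = 2782704/1225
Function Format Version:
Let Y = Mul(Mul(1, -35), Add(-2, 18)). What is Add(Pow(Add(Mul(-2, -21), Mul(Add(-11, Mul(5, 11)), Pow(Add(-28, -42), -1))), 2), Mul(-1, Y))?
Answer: Rational(2782704, 1225) ≈ 2271.6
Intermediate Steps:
Y = -560 (Y = Mul(-35, 16) = -560)
Add(Pow(Add(Mul(-2, -21), Mul(Add(-11, Mul(5, 11)), Pow(Add(-28, -42), -1))), 2), Mul(-1, Y)) = Add(Pow(Add(Mul(-2, -21), Mul(Add(-11, Mul(5, 11)), Pow(Add(-28, -42), -1))), 2), Mul(-1, -560)) = Add(Pow(Add(42, Mul(Add(-11, 55), Pow(-70, -1))), 2), 560) = Add(Pow(Add(42, Mul(44, Rational(-1, 70))), 2), 560) = Add(Pow(Add(42, Rational(-22, 35)), 2), 560) = Add(Pow(Rational(1448, 35), 2), 560) = Add(Rational(2096704, 1225), 560) = Rational(2782704, 1225)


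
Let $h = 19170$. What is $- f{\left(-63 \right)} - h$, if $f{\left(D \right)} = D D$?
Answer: $-23139$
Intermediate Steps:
$f{\left(D \right)} = D^{2}$
$- f{\left(-63 \right)} - h = - \left(-63\right)^{2} - 19170 = \left(-1\right) 3969 - 19170 = -3969 - 19170 = -23139$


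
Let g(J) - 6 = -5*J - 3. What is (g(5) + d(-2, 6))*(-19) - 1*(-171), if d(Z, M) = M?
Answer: 475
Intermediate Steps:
g(J) = 3 - 5*J (g(J) = 6 + (-5*J - 3) = 6 + (-3 - 5*J) = 3 - 5*J)
(g(5) + d(-2, 6))*(-19) - 1*(-171) = ((3 - 5*5) + 6)*(-19) - 1*(-171) = ((3 - 25) + 6)*(-19) + 171 = (-22 + 6)*(-19) + 171 = -16*(-19) + 171 = 304 + 171 = 475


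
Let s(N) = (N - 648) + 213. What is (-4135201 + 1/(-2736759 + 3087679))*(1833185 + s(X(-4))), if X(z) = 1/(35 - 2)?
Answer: -29255037920859014723/3860120 ≈ -7.5788e+12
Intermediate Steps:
X(z) = 1/33
s(N) = -435 + N (s(N) = (-648 + N) + 213 = -435 + N)
(-4135201 + 1/(-2736759 + 3087679))*(1833185 + s(X(-4))) = (-4135201 + 1/(-2736759 + 3087679))*(1833185 + (-435 + 1/33)) = (-4135201 + 1/350920)*(1833185 - 14354/33) = (-4135201 + 1/350920)*(60480751/33) = -1451124734919/350920*60480751/33 = -29255037920859014723/3860120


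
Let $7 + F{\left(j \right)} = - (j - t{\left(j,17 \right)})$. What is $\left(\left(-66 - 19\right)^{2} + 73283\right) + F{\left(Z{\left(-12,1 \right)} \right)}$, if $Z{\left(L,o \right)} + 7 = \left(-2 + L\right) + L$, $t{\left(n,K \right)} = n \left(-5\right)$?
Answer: $80699$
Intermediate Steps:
$t{\left(n,K \right)} = - 5 n$
$Z{\left(L,o \right)} = -9 + 2 L$ ($Z{\left(L,o \right)} = -7 + \left(\left(-2 + L\right) + L\right) = -7 + \left(-2 + 2 L\right) = -9 + 2 L$)
$F{\left(j \right)} = -7 - 6 j$ ($F{\left(j \right)} = -7 - \left(j - - 5 j\right) = -7 - \left(j + 5 j\right) = -7 - 6 j$)
$\left(\left(-66 - 19\right)^{2} + 73283\right) + F{\left(Z{\left(-12,1 \right)} \right)} = \left(\left(-66 - 19\right)^{2} + 73283\right) - \left(7 + 6 \left(-9 + 2 \left(-12\right)\right)\right) = \left(\left(-85\right)^{2} + 73283\right) - \left(7 + 6 \left(-9 - 24\right)\right) = \left(7225 + 73283\right) - -191 = 80508 + \left(-7 + 198\right) = 80508 + 191 = 80699$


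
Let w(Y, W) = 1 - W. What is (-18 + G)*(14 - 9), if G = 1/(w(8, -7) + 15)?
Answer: -2065/23 ≈ -89.783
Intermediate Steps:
G = 1/23 (G = 1/((1 - 1*(-7)) + 15) = 1/((1 + 7) + 15) = 1/(8 + 15) = 1/23 ≈ 0.043478)
(-18 + G)*(14 - 9) = (-18 + 1/23)*(14 - 9) = -413/23*5 = -2065/23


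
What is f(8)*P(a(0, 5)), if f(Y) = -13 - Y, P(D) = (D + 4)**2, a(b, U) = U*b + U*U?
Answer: -17661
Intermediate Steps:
a(b, U) = U**2 + U*b (a(b, U) = U*b + U**2 = U**2 + U*b)
P(D) = (4 + D)**2
f(8)*P(a(0, 5)) = (-13 - 1*8)*(4 + 5*(5 + 0))**2 = (-13 - 8)*(4 + 5*5)**2 = -21*(4 + 25)**2 = -21*29**2 = -21*841 = -17661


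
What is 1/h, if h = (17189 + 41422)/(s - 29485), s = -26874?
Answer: -56359/58611 ≈ -0.96158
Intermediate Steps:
h = -58611/56359 (h = (17189 + 41422)/(-26874 - 29485) = 58611/(-56359) = 58611*(-1/56359) = -58611/56359 ≈ -1.0400)
1/h = 1/(-58611/56359) = -56359/58611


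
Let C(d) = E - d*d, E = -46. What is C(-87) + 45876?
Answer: 38261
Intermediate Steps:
C(d) = -46 - d**2 (C(d) = -46 - d*d = -46 - d**2)
C(-87) + 45876 = (-46 - 1*(-87)**2) + 45876 = (-46 - 1*7569) + 45876 = (-46 - 7569) + 45876 = -7615 + 45876 = 38261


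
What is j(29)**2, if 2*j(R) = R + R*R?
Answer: 189225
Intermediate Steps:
j(R) = R/2 + R**2/2 (j(R) = (R + R*R)/2 = (R + R**2)/2 = R/2 + R**2/2)
j(29)**2 = ((1/2)*29*(1 + 29))**2 = ((1/2)*29*30)**2 = 435**2 = 189225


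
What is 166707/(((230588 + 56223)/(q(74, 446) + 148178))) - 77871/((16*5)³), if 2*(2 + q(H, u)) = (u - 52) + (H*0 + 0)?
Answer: 12664204333772619/146847232000 ≈ 86241.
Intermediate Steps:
q(H, u) = -28 + u/2 (q(H, u) = -2 + ((u - 52) + (H*0 + 0))/2 = -2 + ((-52 + u) + (0 + 0))/2 = -2 + ((-52 + u) + 0)/2 = -2 + (-52 + u)/2 = -2 + (-26 + u/2) = -28 + u/2)
166707/(((230588 + 56223)/(q(74, 446) + 148178))) - 77871/((16*5)³) = 166707/(((230588 + 56223)/((-28 + (½)*446) + 148178))) - 77871/((16*5)³) = 166707/((286811/((-28 + 223) + 148178))) - 77871/(80³) = 166707/((286811/(195 + 148178))) - 77871/512000 = 166707/((286811/148373)) - 77871*1/512000 = 166707/((286811*(1/148373))) - 77871/512000 = 166707/(286811/148373) - 77871/512000 = 166707*(148373/286811) - 77871/512000 = 24734817711/286811 - 77871/512000 = 12664204333772619/146847232000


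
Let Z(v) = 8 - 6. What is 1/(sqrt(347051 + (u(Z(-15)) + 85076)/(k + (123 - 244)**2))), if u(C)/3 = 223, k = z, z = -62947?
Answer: sqrt(809828828645466)/16764559861 ≈ 0.0016975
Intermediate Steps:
Z(v) = 2
k = -62947
u(C) = 669 (u(C) = 3*223 = 669)
1/(sqrt(347051 + (u(Z(-15)) + 85076)/(k + (123 - 244)**2))) = 1/(sqrt(347051 + (669 + 85076)/(-62947 + (123 - 244)**2))) = 1/(sqrt(347051 + 85745/(-62947 + (-121)**2))) = 1/(sqrt(347051 + 85745/(-62947 + 14641))) = 1/(sqrt(347051 + 85745/(-48306))) = 1/(sqrt(347051 + 85745*(-1/48306))) = 1/(sqrt(347051 - 85745/48306)) = 1/(sqrt(16764559861/48306)) = 1/(sqrt(809828828645466)/48306) = sqrt(809828828645466)/16764559861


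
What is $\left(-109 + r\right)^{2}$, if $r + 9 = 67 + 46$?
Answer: $25$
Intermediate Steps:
$r = 104$ ($r = -9 + \left(67 + 46\right) = -9 + 113 = 104$)
$\left(-109 + r\right)^{2} = \left(-109 + 104\right)^{2} = \left(-5\right)^{2} = 25$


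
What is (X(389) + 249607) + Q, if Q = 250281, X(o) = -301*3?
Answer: 498985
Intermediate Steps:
X(o) = -903
(X(389) + 249607) + Q = (-903 + 249607) + 250281 = 248704 + 250281 = 498985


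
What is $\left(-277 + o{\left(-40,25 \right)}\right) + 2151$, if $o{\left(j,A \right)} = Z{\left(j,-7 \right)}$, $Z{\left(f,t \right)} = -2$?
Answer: $1872$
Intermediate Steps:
$o{\left(j,A \right)} = -2$
$\left(-277 + o{\left(-40,25 \right)}\right) + 2151 = \left(-277 - 2\right) + 2151 = -279 + 2151 = 1872$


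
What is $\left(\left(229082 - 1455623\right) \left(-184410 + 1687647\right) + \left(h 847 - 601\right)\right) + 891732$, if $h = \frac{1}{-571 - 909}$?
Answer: $- \frac{2728795764688127}{1480} \approx -1.8438 \cdot 10^{12}$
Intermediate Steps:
$h = - \frac{1}{1480}$ ($h = \frac{1}{-1480} = - \frac{1}{1480} \approx -0.00067568$)
$\left(\left(229082 - 1455623\right) \left(-184410 + 1687647\right) + \left(h 847 - 601\right)\right) + 891732 = \left(\left(229082 - 1455623\right) \left(-184410 + 1687647\right) - \frac{890327}{1480}\right) + 891732 = \left(\left(-1226541\right) 1503237 - \frac{890327}{1480}\right) + 891732 = \left(-1843781813217 - \frac{890327}{1480}\right) + 891732 = - \frac{2728797084451487}{1480} + 891732 = - \frac{2728795764688127}{1480}$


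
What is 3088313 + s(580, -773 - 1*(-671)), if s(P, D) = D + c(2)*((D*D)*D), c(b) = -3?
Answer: 6271835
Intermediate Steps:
s(P, D) = D - 3*D³ (s(P, D) = D - 3*D*D*D = D - 3*D²*D = D - 3*D³)
3088313 + s(580, -773 - 1*(-671)) = 3088313 + ((-773 - 1*(-671)) - 3*(-773 - 1*(-671))³) = 3088313 + ((-773 + 671) - 3*(-773 + 671)³) = 3088313 + (-102 - 3*(-102)³) = 3088313 + (-102 - 3*(-1061208)) = 3088313 + (-102 + 3183624) = 3088313 + 3183522 = 6271835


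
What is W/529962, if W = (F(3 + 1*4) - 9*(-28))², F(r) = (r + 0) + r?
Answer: 35378/264981 ≈ 0.13351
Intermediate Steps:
F(r) = 2*r (F(r) = r + r = 2*r)
W = 70756 (W = (2*(3 + 1*4) - 9*(-28))² = (2*(3 + 4) + 252)² = (2*7 + 252)² = (14 + 252)² = 266² = 70756)
W/529962 = 70756/529962 = 70756*(1/529962) = 35378/264981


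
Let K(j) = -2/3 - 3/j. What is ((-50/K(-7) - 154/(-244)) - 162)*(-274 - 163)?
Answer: -2592721/122 ≈ -21252.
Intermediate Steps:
K(j) = -2/3 - 3/j (K(j) = -2*1/3 - 3/j = -2/3 - 3/j)
((-50/K(-7) - 154/(-244)) - 162)*(-274 - 163) = ((-50/(-2/3 - 3/(-7)) - 154/(-244)) - 162)*(-274 - 163) = ((-50/(-2/3 - 3*(-1/7)) - 154*(-1/244)) - 162)*(-437) = ((-50/(-2/3 + 3/7) + 77/122) - 162)*(-437) = ((-50/(-5/21) + 77/122) - 162)*(-437) = ((-50*(-21/5) + 77/122) - 162)*(-437) = ((210 + 77/122) - 162)*(-437) = (25697/122 - 162)*(-437) = (5933/122)*(-437) = -2592721/122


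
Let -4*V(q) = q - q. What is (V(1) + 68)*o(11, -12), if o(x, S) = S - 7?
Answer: -1292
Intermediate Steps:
V(q) = 0 (V(q) = -(q - q)/4 = -1/4*0 = 0)
o(x, S) = -7 + S
(V(1) + 68)*o(11, -12) = (0 + 68)*(-7 - 12) = 68*(-19) = -1292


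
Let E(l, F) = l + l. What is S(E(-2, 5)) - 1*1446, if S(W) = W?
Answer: -1450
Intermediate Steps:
E(l, F) = 2*l
S(E(-2, 5)) - 1*1446 = 2*(-2) - 1*1446 = -4 - 1446 = -1450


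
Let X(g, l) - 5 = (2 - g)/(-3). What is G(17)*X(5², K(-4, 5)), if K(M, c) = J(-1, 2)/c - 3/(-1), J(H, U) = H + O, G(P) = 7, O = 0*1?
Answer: 266/3 ≈ 88.667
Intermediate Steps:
O = 0
J(H, U) = H (J(H, U) = H + 0 = H)
K(M, c) = 3 - 1/c (K(M, c) = -1/c - 3/(-1) = -1/c - 3*(-1) = -1/c + 3 = 3 - 1/c)
X(g, l) = 13/3 + g/3 (X(g, l) = 5 + (2 - g)/(-3) = 5 + (2 - g)*(-⅓) = 5 + (-⅔ + g/3) = 13/3 + g/3)
G(17)*X(5², K(-4, 5)) = 7*(13/3 + (⅓)*5²) = 7*(13/3 + (⅓)*25) = 7*(13/3 + 25/3) = 7*(38/3) = 266/3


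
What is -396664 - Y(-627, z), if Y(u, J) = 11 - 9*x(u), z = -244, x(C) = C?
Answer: -402318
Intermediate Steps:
Y(u, J) = 11 - 9*u
-396664 - Y(-627, z) = -396664 - (11 - 9*(-627)) = -396664 - (11 + 5643) = -396664 - 1*5654 = -396664 - 5654 = -402318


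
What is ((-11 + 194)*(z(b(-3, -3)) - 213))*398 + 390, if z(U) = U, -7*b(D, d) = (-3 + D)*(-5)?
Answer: -110777784/7 ≈ -1.5825e+7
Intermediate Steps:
b(D, d) = -15/7 + 5*D/7 (b(D, d) = -(-3 + D)*(-5)/7 = -(15 - 5*D)/7 = -15/7 + 5*D/7)
((-11 + 194)*(z(b(-3, -3)) - 213))*398 + 390 = ((-11 + 194)*((-15/7 + (5/7)*(-3)) - 213))*398 + 390 = (183*((-15/7 - 15/7) - 213))*398 + 390 = (183*(-30/7 - 213))*398 + 390 = (183*(-1521/7))*398 + 390 = -278343/7*398 + 390 = -110780514/7 + 390 = -110777784/7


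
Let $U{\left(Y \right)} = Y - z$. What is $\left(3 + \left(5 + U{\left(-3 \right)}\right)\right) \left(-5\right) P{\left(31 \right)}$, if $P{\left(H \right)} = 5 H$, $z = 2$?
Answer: $-2325$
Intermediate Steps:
$U{\left(Y \right)} = -2 + Y$ ($U{\left(Y \right)} = Y - 2 = -2 + Y$)
$\left(3 + \left(5 + U{\left(-3 \right)}\right)\right) \left(-5\right) P{\left(31 \right)} = \left(3 + \left(5 - 5\right)\right) \left(-5\right) 5 \cdot 31 = \left(3 + \left(5 - 5\right)\right) \left(-5\right) 155 = \left(3 + 0\right) \left(-5\right) 155 = 3 \left(-5\right) 155 = \left(-15\right) 155 = -2325$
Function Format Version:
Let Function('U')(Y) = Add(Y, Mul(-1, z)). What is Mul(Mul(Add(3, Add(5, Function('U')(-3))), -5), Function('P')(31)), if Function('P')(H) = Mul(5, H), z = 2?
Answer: -2325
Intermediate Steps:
Function('U')(Y) = Add(-2, Y) (Function('U')(Y) = Add(Y, Mul(-1, 2)) = Add(Y, -2) = Add(-2, Y))
Mul(Mul(Add(3, Add(5, Function('U')(-3))), -5), Function('P')(31)) = Mul(Mul(Add(3, Add(5, Add(-2, -3))), -5), Mul(5, 31)) = Mul(Mul(Add(3, Add(5, -5)), -5), 155) = Mul(Mul(Add(3, 0), -5), 155) = Mul(Mul(3, -5), 155) = Mul(-15, 155) = -2325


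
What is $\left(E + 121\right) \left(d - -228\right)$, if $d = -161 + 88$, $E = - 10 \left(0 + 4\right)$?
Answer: $12555$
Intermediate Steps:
$E = -40$ ($E = \left(-10\right) 4 = -40$)
$d = -73$
$\left(E + 121\right) \left(d - -228\right) = \left(-40 + 121\right) \left(-73 - -228\right) = 81 \left(-73 + 228\right) = 81 \cdot 155 = 12555$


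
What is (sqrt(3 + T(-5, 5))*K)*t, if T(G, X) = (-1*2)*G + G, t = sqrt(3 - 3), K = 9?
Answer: 0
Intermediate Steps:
t = 0 (t = sqrt(0) = 0)
T(G, X) = -G (T(G, X) = -2*G + G = -G)
(sqrt(3 + T(-5, 5))*K)*t = (sqrt(3 - 1*(-5))*9)*0 = (sqrt(3 + 5)*9)*0 = (sqrt(8)*9)*0 = ((2*sqrt(2))*9)*0 = (18*sqrt(2))*0 = 0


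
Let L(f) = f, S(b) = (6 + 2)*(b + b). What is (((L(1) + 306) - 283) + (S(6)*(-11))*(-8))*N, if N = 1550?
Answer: 13131600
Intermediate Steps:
S(b) = 16*b (S(b) = 8*(2*b) = 16*b)
(((L(1) + 306) - 283) + (S(6)*(-11))*(-8))*N = (((1 + 306) - 283) + ((16*6)*(-11))*(-8))*1550 = ((307 - 283) + (96*(-11))*(-8))*1550 = (24 - 1056*(-8))*1550 = (24 + 8448)*1550 = 8472*1550 = 13131600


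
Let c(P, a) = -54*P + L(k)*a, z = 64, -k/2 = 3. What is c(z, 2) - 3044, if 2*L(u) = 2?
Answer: -6498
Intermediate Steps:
k = -6 (k = -2*3 = -6)
L(u) = 1 (L(u) = (½)*2 = 1)
c(P, a) = a - 54*P (c(P, a) = -54*P + 1*a = -54*P + a = a - 54*P)
c(z, 2) - 3044 = (2 - 54*64) - 3044 = (2 - 3456) - 3044 = -3454 - 3044 = -6498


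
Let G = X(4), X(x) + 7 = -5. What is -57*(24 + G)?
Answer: -684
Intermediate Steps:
X(x) = -12 (X(x) = -7 - 5 = -12)
G = -12
-57*(24 + G) = -57*(24 - 12) = -57*12 = -684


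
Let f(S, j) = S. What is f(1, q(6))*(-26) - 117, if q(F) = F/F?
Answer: -143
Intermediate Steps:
q(F) = 1
f(1, q(6))*(-26) - 117 = 1*(-26) - 117 = -26 - 117 = -143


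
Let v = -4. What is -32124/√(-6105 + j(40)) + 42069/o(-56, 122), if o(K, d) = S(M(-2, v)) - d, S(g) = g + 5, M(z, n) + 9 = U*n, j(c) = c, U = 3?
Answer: -14023/46 + 32124*I*√6065/6065 ≈ -304.85 + 412.49*I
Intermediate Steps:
M(z, n) = -9 + 3*n
S(g) = 5 + g
o(K, d) = -16 - d (o(K, d) = (5 + (-9 + 3*(-4))) - d = (5 + (-9 - 12)) - d = (5 - 21) - d = -16 - d)
-32124/√(-6105 + j(40)) + 42069/o(-56, 122) = -32124/√(-6105 + 40) + 42069/(-16 - 1*122) = -32124*(-I*√6065/6065) + 42069/(-16 - 122) = -32124*(-I*√6065/6065) + 42069/(-138) = -(-32124)*I*√6065/6065 + 42069*(-1/138) = 32124*I*√6065/6065 - 14023/46 = -14023/46 + 32124*I*√6065/6065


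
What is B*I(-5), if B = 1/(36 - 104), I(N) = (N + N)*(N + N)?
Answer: -25/17 ≈ -1.4706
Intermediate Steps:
I(N) = 4*N**2 (I(N) = (2*N)*(2*N) = 4*N**2)
B = -1/68 (B = 1/(-68) = -1/68 ≈ -0.014706)
B*I(-5) = -(-5)**2/17 = -25/17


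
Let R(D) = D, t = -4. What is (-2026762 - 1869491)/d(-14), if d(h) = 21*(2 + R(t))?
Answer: 1298751/14 ≈ 92768.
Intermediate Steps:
d(h) = -42 (d(h) = 21*(2 - 4) = 21*(-2) = -42)
(-2026762 - 1869491)/d(-14) = (-2026762 - 1869491)/(-42) = -3896253*(-1/42) = 1298751/14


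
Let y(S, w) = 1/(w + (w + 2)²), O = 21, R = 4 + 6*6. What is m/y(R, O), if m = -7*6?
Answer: -23100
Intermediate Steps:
R = 40 (R = 4 + 36 = 40)
m = -42
y(S, w) = 1/(w + (2 + w)²)
m/y(R, O) = -(882 + 42*(2 + 21)²) = -42/(1/(21 + 23²)) = -42/(1/(21 + 529)) = -42/(1/550) = -42/1/550 = -42*550 = -23100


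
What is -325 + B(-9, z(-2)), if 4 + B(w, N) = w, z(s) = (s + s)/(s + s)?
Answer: -338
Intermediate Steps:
z(s) = 1 (z(s) = (2*s)/((2*s)) = (2*s)*(1/(2*s)) = 1)
B(w, N) = -4 + w
-325 + B(-9, z(-2)) = -325 + (-4 - 9) = -325 - 13 = -338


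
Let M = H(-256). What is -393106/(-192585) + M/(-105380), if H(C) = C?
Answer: 2073740602/1014730365 ≈ 2.0436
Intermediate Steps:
M = -256
-393106/(-192585) + M/(-105380) = -393106/(-192585) - 256/(-105380) = -393106*(-1/192585) - 256*(-1/105380) = 393106/192585 + 64/26345 = 2073740602/1014730365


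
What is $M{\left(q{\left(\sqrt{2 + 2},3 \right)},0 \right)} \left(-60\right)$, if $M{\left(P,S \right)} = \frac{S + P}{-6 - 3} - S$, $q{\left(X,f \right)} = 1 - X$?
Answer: $- \frac{20}{3} \approx -6.6667$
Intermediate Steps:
$M{\left(P,S \right)} = - \frac{10 S}{9} - \frac{P}{9}$ ($M{\left(P,S \right)} = \frac{P + S}{-9} - S = \left(P + S\right) \left(- \frac{1}{9}\right) - S = \left(- \frac{P}{9} - \frac{S}{9}\right) - S = - \frac{10 S}{9} - \frac{P}{9}$)
$M{\left(q{\left(\sqrt{2 + 2},3 \right)},0 \right)} \left(-60\right) = \left(\left(- \frac{10}{9}\right) 0 - \frac{1 - \sqrt{2 + 2}}{9}\right) \left(-60\right) = \left(0 - \frac{1 - \sqrt{4}}{9}\right) \left(-60\right) = \left(0 - \frac{1 - 2}{9}\right) \left(-60\right) = \left(0 - - \frac{1}{9}\right) \left(-60\right) = \left(0 + \frac{1}{9}\right) \left(-60\right) = \frac{1}{9} \left(-60\right) = - \frac{20}{3}$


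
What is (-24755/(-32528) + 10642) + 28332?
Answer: 1267771027/32528 ≈ 38975.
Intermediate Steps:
(-24755/(-32528) + 10642) + 28332 = (-24755*(-1/32528) + 10642) + 28332 = (24755/32528 + 10642) + 28332 = 346187731/32528 + 28332 = 1267771027/32528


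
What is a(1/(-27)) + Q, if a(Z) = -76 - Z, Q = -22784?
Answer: -617219/27 ≈ -22860.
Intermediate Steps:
a(1/(-27)) + Q = (-76 - 1/(-27)) - 22784 = (-76 - 1*(-1/27)) - 22784 = (-76 + 1/27) - 22784 = -2051/27 - 22784 = -617219/27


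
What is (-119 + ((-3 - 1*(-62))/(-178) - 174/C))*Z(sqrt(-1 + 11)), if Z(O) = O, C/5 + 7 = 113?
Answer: -5644351*sqrt(10)/47170 ≈ -378.40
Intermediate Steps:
C = 530 (C = -35 + 5*113 = -35 + 565 = 530)
(-119 + ((-3 - 1*(-62))/(-178) - 174/C))*Z(sqrt(-1 + 11)) = (-119 + ((-3 - 1*(-62))/(-178) - 174/530))*sqrt(-1 + 11) = (-119 + ((-3 + 62)*(-1/178) - 174*1/530))*sqrt(10) = (-119 + (59*(-1/178) - 87/265))*sqrt(10) = (-119 + (-59/178 - 87/265))*sqrt(10) = (-119 - 31121/47170)*sqrt(10) = -5644351*sqrt(10)/47170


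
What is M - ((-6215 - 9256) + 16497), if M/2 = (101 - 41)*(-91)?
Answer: -11946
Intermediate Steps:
M = -10920 (M = 2*((101 - 41)*(-91)) = 2*(60*(-91)) = 2*(-5460) = -10920)
M - ((-6215 - 9256) + 16497) = -10920 - ((-6215 - 9256) + 16497) = -10920 - (-15471 + 16497) = -10920 - 1*1026 = -10920 - 1026 = -11946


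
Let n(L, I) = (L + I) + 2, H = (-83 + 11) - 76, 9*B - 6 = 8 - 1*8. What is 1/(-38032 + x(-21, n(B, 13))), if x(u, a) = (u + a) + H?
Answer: -3/114556 ≈ -2.6188e-5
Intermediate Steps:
B = ⅔ (B = ⅔ + (8 - 1*8)/9 = ⅔ + (8 - 8)/9 = ⅔ + (⅑)*0 = ⅔ + 0 = ⅔ ≈ 0.66667)
H = -148 (H = -72 - 76 = -148)
n(L, I) = 2 + I + L (n(L, I) = (I + L) + 2 = 2 + I + L)
x(u, a) = -148 + a + u (x(u, a) = (u + a) - 148 = (a + u) - 148 = -148 + a + u)
1/(-38032 + x(-21, n(B, 13))) = 1/(-38032 + (-148 + (2 + 13 + ⅔) - 21)) = 1/(-38032 + (-148 + 47/3 - 21)) = 1/(-38032 - 460/3) = 1/(-114556/3) = -3/114556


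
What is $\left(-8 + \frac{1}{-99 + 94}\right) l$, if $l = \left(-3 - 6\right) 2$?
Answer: $\frac{738}{5} \approx 147.6$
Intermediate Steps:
$l = -18$ ($l = \left(-9\right) 2 = -18$)
$\left(-8 + \frac{1}{-99 + 94}\right) l = \left(-8 + \frac{1}{-99 + 94}\right) \left(-18\right) = \left(-8 + \frac{1}{-5}\right) \left(-18\right) = \left(-8 - \frac{1}{5}\right) \left(-18\right) = \left(- \frac{41}{5}\right) \left(-18\right) = \frac{738}{5}$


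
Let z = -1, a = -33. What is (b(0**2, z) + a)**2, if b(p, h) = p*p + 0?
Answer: 1089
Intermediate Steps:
b(p, h) = p**2 (b(p, h) = p**2 + 0 = p**2)
(b(0**2, z) + a)**2 = ((0**2)**2 - 33)**2 = (0**2 - 33)**2 = (0 - 33)**2 = (-33)**2 = 1089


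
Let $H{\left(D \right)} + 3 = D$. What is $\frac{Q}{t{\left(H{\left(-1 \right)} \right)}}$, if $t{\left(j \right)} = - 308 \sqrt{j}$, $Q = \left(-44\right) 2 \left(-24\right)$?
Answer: $\frac{24 i}{7} \approx 3.4286 i$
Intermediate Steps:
$Q = 2112$ ($Q = \left(-88\right) \left(-24\right) = 2112$)
$H{\left(D \right)} = -3 + D$
$\frac{Q}{t{\left(H{\left(-1 \right)} \right)}} = \frac{2112}{\left(-308\right) \sqrt{-3 - 1}} = \frac{2112}{\left(-308\right) \sqrt{-4}} = \frac{2112}{\left(-308\right) 2 i} = \frac{2112}{\left(-616\right) i} = 2112 \frac{i}{616} = \frac{24 i}{7}$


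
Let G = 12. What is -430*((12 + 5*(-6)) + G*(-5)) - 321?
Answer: 33219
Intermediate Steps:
-430*((12 + 5*(-6)) + G*(-5)) - 321 = -430*((12 + 5*(-6)) + 12*(-5)) - 321 = -430*((12 - 30) - 60) - 321 = -430*(-18 - 60) - 321 = -430*(-78) - 321 = 33540 - 321 = 33219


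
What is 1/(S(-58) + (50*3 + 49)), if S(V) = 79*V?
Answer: -1/4383 ≈ -0.00022815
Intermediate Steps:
1/(S(-58) + (50*3 + 49)) = 1/(79*(-58) + (50*3 + 49)) = 1/(-4582 + (150 + 49)) = 1/(-4582 + 199) = 1/(-4383) = -1/4383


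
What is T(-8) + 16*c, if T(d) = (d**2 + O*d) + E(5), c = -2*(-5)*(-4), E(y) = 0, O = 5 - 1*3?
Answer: -592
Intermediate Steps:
O = 2 (O = 5 - 3 = 2)
c = -40 (c = 10*(-4) = -40)
T(d) = d**2 + 2*d (T(d) = (d**2 + 2*d) + 0 = d**2 + 2*d)
T(-8) + 16*c = -8*(2 - 8) + 16*(-40) = -8*(-6) - 640 = 48 - 640 = -592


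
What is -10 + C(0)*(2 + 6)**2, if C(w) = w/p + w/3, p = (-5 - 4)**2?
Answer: -10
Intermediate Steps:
p = 81 (p = (-9)**2 = 81)
C(w) = 28*w/81 (C(w) = w/81 + w/3 = 28*w/81)
-10 + C(0)*(2 + 6)**2 = -10 + ((28/81)*0)*(2 + 6)**2 = -10 + 0*8**2 = -10 + 0*64 = -10 + 0 = -10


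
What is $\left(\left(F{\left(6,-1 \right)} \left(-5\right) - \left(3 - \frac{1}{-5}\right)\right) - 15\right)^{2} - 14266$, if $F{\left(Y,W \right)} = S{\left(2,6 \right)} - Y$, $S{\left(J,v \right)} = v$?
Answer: $- \frac{348369}{25} \approx -13935.0$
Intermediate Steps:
$F{\left(Y,W \right)} = 6 - Y$
$\left(\left(F{\left(6,-1 \right)} \left(-5\right) - \left(3 - \frac{1}{-5}\right)\right) - 15\right)^{2} - 14266 = \left(\left(\left(6 - 6\right) \left(-5\right) - \left(3 - \frac{1}{-5}\right)\right) - 15\right)^{2} - 14266 = \left(\left(\left(6 - 6\right) \left(-5\right) - \frac{16}{5}\right) - 15\right)^{2} - 14266 = \left(\left(0 \left(-5\right) - \frac{16}{5}\right) - 15\right)^{2} - 14266 = \left(\left(0 - \frac{16}{5}\right) - 15\right)^{2} - 14266 = \left(- \frac{16}{5} - 15\right)^{2} - 14266 = \left(- \frac{91}{5}\right)^{2} - 14266 = \frac{8281}{25} - 14266 = - \frac{348369}{25}$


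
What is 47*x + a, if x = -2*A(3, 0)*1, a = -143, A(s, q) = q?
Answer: -143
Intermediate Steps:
x = 0 (x = -2*0*1 = 0*1 = 0)
47*x + a = 47*0 - 143 = 0 - 143 = -143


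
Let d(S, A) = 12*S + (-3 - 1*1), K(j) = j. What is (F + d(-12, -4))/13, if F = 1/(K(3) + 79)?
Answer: -12135/1066 ≈ -11.384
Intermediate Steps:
d(S, A) = -4 + 12*S (d(S, A) = 12*S + (-3 - 1) = 12*S - 4 = -4 + 12*S)
F = 1/82 (F = 1/(3 + 79) = 1/82 ≈ 0.012195)
(F + d(-12, -4))/13 = (1/82 + (-4 + 12*(-12)))/13 = (1/82 + (-4 - 144))/13 = (1/82 - 148)/13 = (1/13)*(-12135/82) = -12135/1066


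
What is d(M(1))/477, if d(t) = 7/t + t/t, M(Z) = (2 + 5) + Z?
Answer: 5/1272 ≈ 0.0039308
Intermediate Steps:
M(Z) = 7 + Z
d(t) = 1 + 7/t (d(t) = 7/t + 1 = 1 + 7/t)
d(M(1))/477 = ((7 + (7 + 1))/(7 + 1))/477 = ((7 + 8)/8)*(1/477) = ((⅛)*15)*(1/477) = (15/8)*(1/477) = 5/1272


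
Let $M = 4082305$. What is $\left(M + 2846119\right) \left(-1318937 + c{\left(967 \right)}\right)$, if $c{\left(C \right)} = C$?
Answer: $-9131454979280$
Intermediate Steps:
$\left(M + 2846119\right) \left(-1318937 + c{\left(967 \right)}\right) = \left(4082305 + 2846119\right) \left(-1318937 + 967\right) = 6928424 \left(-1317970\right) = -9131454979280$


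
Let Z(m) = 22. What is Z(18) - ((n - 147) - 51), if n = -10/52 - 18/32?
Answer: 45917/208 ≈ 220.75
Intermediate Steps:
n = -157/208 (n = -10*1/52 - 18*1/32 = -5/26 - 9/16 = -157/208 ≈ -0.75481)
Z(18) - ((n - 147) - 51) = 22 - ((-157/208 - 147) - 51) = 22 - (-30733/208 - 51) = 22 - 1*(-41341/208) = 22 + 41341/208 = 45917/208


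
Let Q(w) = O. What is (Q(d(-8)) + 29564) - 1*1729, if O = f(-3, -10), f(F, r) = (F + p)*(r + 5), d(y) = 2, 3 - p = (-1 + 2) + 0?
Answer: 27840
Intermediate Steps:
p = 2 (p = 3 - ((-1 + 2) + 0) = 3 - (1 + 0) = 3 - 1*1 = 3 - 1 = 2)
f(F, r) = (2 + F)*(5 + r) (f(F, r) = (F + 2)*(r + 5) = (2 + F)*(5 + r))
O = 5 (O = 10 + 2*(-10) + 5*(-3) - 3*(-10) = 10 - 20 - 15 + 30 = 5)
Q(w) = 5
(Q(d(-8)) + 29564) - 1*1729 = (5 + 29564) - 1*1729 = 29569 - 1729 = 27840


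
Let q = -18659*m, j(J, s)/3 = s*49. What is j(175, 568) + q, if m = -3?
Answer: 139473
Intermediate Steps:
j(J, s) = 147*s (j(J, s) = 3*(s*49) = 3*(49*s) = 147*s)
q = 55977 (q = -18659*(-3) = 55977)
j(175, 568) + q = 147*568 + 55977 = 83496 + 55977 = 139473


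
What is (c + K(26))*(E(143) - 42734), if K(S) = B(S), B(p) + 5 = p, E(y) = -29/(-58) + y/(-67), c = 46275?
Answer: -132558758100/67 ≈ -1.9785e+9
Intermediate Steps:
E(y) = ½ - y/67 (E(y) = -29*(-1/58) + y*(-1/67) = ½ - y/67)
B(p) = -5 + p
K(S) = -5 + S
(c + K(26))*(E(143) - 42734) = (46275 + (-5 + 26))*((½ - 1/67*143) - 42734) = (46275 + 21)*((½ - 143/67) - 42734) = 46296*(-219/134 - 42734) = 46296*(-5726575/134) = -132558758100/67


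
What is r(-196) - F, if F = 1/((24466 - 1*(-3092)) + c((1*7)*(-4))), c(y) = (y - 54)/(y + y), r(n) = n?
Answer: -151246368/771665 ≈ -196.00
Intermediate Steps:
c(y) = (-54 + y)/(2*y) (c(y) = (-54 + y)/((2*y)) = (-54 + y)*(1/(2*y)) = (-54 + y)/(2*y))
F = 28/771665 (F = 1/((24466 - 1*(-3092)) + (-54 + (1*7)*(-4))/(2*(((1*7)*(-4))))) = 1/((24466 + 3092) + (-54 + 7*(-4))/(2*((7*(-4))))) = 1/(27558 + (½)*(-54 - 28)/(-28)) = 1/(27558 + (½)*(-1/28)*(-82)) = 1/(27558 + 41/28) = 1/(771665/28) = 28/771665 ≈ 3.6285e-5)
r(-196) - F = -196 - 1*28/771665 = -196 - 28/771665 = -151246368/771665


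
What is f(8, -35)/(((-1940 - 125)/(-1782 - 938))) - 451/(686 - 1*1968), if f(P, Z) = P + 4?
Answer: 8555159/529466 ≈ 16.158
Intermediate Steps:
f(P, Z) = 4 + P
f(8, -35)/(((-1940 - 125)/(-1782 - 938))) - 451/(686 - 1*1968) = (4 + 8)/(((-1940 - 125)/(-1782 - 938))) - 451/(686 - 1*1968) = 12/((-2065/(-2720))) - 451/(686 - 1968) = 12/((-2065*(-1/2720))) - 451/(-1282) = 12/(413/544) - 451*(-1/1282) = 12*(544/413) + 451/1282 = 6528/413 + 451/1282 = 8555159/529466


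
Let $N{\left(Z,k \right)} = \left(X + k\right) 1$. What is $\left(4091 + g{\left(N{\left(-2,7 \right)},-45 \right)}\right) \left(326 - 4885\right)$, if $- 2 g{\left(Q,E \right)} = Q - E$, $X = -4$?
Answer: $-18541453$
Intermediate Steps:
$N{\left(Z,k \right)} = -4 + k$ ($N{\left(Z,k \right)} = \left(-4 + k\right) 1 = -4 + k$)
$g{\left(Q,E \right)} = \frac{E}{2} - \frac{Q}{2}$ ($g{\left(Q,E \right)} = - \frac{Q - E}{2} = \frac{E}{2} - \frac{Q}{2}$)
$\left(4091 + g{\left(N{\left(-2,7 \right)},-45 \right)}\right) \left(326 - 4885\right) = \left(4091 - \left(\frac{45}{2} + \frac{-4 + 7}{2}\right)\right) \left(326 - 4885\right) = \left(4091 - 24\right) \left(-4559\right) = 4067 \left(-4559\right) = -18541453$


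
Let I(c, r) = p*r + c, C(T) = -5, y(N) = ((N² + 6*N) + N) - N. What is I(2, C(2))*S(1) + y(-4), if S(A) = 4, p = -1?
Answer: 20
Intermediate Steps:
y(N) = N² + 6*N (y(N) = (N² + 7*N) - N = N² + 6*N)
I(c, r) = c - r (I(c, r) = -r + c = c - r)
I(2, C(2))*S(1) + y(-4) = (2 - 1*(-5))*4 - 4*(6 - 4) = (2 + 5)*4 - 4*2 = 7*4 - 8 = 28 - 8 = 20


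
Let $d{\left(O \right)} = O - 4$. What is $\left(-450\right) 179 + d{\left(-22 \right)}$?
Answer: $-80576$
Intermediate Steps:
$d{\left(O \right)} = -4 + O$ ($d{\left(O \right)} = O - 4 = -4 + O$)
$\left(-450\right) 179 + d{\left(-22 \right)} = \left(-450\right) 179 - 26 = -80550 - 26 = -80576$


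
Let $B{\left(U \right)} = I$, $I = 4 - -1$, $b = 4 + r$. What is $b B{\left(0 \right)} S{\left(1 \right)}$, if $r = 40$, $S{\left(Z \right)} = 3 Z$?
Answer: $660$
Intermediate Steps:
$b = 44$ ($b = 4 + 40 = 44$)
$I = 5$ ($I = 4 + 1 = 5$)
$B{\left(U \right)} = 5$
$b B{\left(0 \right)} S{\left(1 \right)} = 44 \cdot 5 \cdot 3 \cdot 1 = 220 \cdot 3 = 660$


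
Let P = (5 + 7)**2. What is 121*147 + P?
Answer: 17931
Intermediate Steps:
P = 144 (P = 12**2 = 144)
121*147 + P = 121*147 + 144 = 17787 + 144 = 17931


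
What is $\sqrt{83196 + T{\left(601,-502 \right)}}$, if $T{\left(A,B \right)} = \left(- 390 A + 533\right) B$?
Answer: $\sqrt{117479410} \approx 10839.0$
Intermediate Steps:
$T{\left(A,B \right)} = B \left(533 - 390 A\right)$ ($T{\left(A,B \right)} = \left(533 - 390 A\right) B = B \left(533 - 390 A\right)$)
$\sqrt{83196 + T{\left(601,-502 \right)}} = \sqrt{83196 + 13 \left(-502\right) \left(41 - 18030\right)} = \sqrt{83196 + 13 \left(-502\right) \left(-17989\right)} = \sqrt{83196 + 117396214} = \sqrt{117479410}$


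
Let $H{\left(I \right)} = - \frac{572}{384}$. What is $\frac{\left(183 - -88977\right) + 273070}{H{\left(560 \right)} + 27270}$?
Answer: $\frac{34774080}{2617777} \approx 13.284$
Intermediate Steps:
$H{\left(I \right)} = - \frac{143}{96}$ ($H{\left(I \right)} = \left(-572\right) \frac{1}{384} = - \frac{143}{96}$)
$\frac{\left(183 - -88977\right) + 273070}{H{\left(560 \right)} + 27270} = \frac{\left(183 - -88977\right) + 273070}{- \frac{143}{96} + 27270} = \frac{\left(183 + 88977\right) + 273070}{\frac{2617777}{96}} = \left(89160 + 273070\right) \frac{96}{2617777} = 362230 \cdot \frac{96}{2617777} = \frac{34774080}{2617777}$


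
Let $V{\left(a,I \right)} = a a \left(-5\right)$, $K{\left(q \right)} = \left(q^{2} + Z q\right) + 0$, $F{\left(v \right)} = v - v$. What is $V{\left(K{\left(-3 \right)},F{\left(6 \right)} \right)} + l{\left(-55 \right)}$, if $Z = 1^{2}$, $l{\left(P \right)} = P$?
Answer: $-235$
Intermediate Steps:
$F{\left(v \right)} = 0$
$Z = 1$
$K{\left(q \right)} = q + q^{2}$ ($K{\left(q \right)} = \left(q^{2} + 1 q\right) + 0 = \left(q^{2} + q\right) + 0 = \left(q + q^{2}\right) + 0 = q + q^{2}$)
$V{\left(a,I \right)} = - 5 a^{2}$ ($V{\left(a,I \right)} = a^{2} \left(-5\right) = - 5 a^{2}$)
$V{\left(K{\left(-3 \right)},F{\left(6 \right)} \right)} + l{\left(-55 \right)} = - 5 \left(- 3 \left(1 - 3\right)\right)^{2} - 55 = - 5 \left(\left(-3\right) \left(-2\right)\right)^{2} - 55 = - 5 \cdot 6^{2} - 55 = \left(-5\right) 36 - 55 = -180 - 55 = -235$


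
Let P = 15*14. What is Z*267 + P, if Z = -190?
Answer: -50520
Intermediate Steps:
P = 210
Z*267 + P = -190*267 + 210 = -50730 + 210 = -50520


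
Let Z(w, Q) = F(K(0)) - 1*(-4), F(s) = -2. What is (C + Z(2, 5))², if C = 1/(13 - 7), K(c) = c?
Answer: 169/36 ≈ 4.6944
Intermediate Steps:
C = ⅙ (C = 1/6 = ⅙ ≈ 0.16667)
Z(w, Q) = 2 (Z(w, Q) = -2 - 1*(-4) = -2 + 4 = 2)
(C + Z(2, 5))² = (⅙ + 2)² = (13/6)² = 169/36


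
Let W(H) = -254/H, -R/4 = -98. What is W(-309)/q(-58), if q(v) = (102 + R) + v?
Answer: 127/67362 ≈ 0.0018853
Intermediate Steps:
R = 392 (R = -4*(-98) = 392)
q(v) = 494 + v (q(v) = (102 + 392) + v = 494 + v)
W(-309)/q(-58) = (-254/(-309))/(494 - 58) = -254*(-1/309)/436 = (254/309)*(1/436) = 127/67362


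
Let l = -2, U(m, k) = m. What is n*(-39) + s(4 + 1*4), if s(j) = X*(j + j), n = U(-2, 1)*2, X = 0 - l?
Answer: 188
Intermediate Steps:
X = 2 (X = 0 - 1*(-2) = 0 + 2 = 2)
n = -4 (n = -2*2 = -4)
s(j) = 4*j (s(j) = 2*(j + j) = 2*(2*j) = 4*j)
n*(-39) + s(4 + 1*4) = -4*(-39) + 4*(4 + 1*4) = 156 + 4*(4 + 4) = 156 + 4*8 = 156 + 32 = 188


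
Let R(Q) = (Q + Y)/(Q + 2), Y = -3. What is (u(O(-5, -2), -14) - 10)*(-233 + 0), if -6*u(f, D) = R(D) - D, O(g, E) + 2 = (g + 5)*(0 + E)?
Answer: 210865/72 ≈ 2928.7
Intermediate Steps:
R(Q) = (-3 + Q)/(2 + Q) (R(Q) = (Q - 3)/(Q + 2) = (-3 + Q)/(2 + Q))
O(g, E) = -2 + E*(5 + g) (O(g, E) = -2 + (g + 5)*(0 + E) = -2 + (5 + g)*E = -2 + E*(5 + g))
u(f, D) = D/6 - (-3 + D)/(6*(2 + D)) (u(f, D) = -((-3 + D)/(2 + D) - D)/6 = -(-D + (-3 + D)/(2 + D))/6 = D/6 - (-3 + D)/(6*(2 + D)))
(u(O(-5, -2), -14) - 10)*(-233 + 0) = ((3 - 14 + (-14)²)/(6*(2 - 14)) - 10)*(-233 + 0) = ((⅙)*(3 - 14 + 196)/(-12) - 10)*(-233) = ((⅙)*(-1/12)*185 - 10)*(-233) = (-185/72 - 10)*(-233) = -905/72*(-233) = 210865/72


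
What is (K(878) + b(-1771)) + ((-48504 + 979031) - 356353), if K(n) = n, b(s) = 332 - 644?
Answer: 574740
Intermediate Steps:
b(s) = -312
(K(878) + b(-1771)) + ((-48504 + 979031) - 356353) = (878 - 312) + ((-48504 + 979031) - 356353) = 566 + (930527 - 356353) = 566 + 574174 = 574740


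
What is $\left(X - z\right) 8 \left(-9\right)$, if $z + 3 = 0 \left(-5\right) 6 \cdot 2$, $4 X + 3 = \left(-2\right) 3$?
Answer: $-54$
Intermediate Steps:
$X = - \frac{9}{4}$ ($X = - \frac{3}{4} + \frac{\left(-2\right) 3}{4} = - \frac{3}{4} + \frac{1}{4} \left(-6\right) = - \frac{3}{4} - \frac{3}{2} = - \frac{9}{4} \approx -2.25$)
$z = -3$ ($z = -3 + 0 \left(-5\right) 6 \cdot 2 = -3 + 0 \left(\left(-30\right) 2\right) = -3 + 0 \left(-60\right) = -3 + 0 = -3$)
$\left(X - z\right) 8 \left(-9\right) = \left(- \frac{9}{4} - -3\right) 8 \left(-9\right) = \left(- \frac{9}{4} + 3\right) \left(-72\right) = \frac{3}{4} \left(-72\right) = -54$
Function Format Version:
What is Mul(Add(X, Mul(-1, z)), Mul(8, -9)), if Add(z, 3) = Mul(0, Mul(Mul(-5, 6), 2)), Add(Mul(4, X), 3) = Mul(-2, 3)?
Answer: -54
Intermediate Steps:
X = Rational(-9, 4) (X = Add(Rational(-3, 4), Mul(Rational(1, 4), Mul(-2, 3))) = Add(Rational(-3, 4), Mul(Rational(1, 4), -6)) = Add(Rational(-3, 4), Rational(-3, 2)) = Rational(-9, 4) ≈ -2.2500)
z = -3 (z = Add(-3, Mul(0, Mul(Mul(-5, 6), 2))) = Add(-3, Mul(0, Mul(-30, 2))) = Add(-3, Mul(0, -60)) = Add(-3, 0) = -3)
Mul(Add(X, Mul(-1, z)), Mul(8, -9)) = Mul(Add(Rational(-9, 4), Mul(-1, -3)), Mul(8, -9)) = Mul(Add(Rational(-9, 4), 3), -72) = Mul(Rational(3, 4), -72) = -54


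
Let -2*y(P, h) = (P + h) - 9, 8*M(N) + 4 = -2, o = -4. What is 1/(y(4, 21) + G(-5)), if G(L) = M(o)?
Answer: -4/35 ≈ -0.11429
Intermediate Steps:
M(N) = -¾ (M(N) = -½ + (⅛)*(-2) = -½ - ¼ = -¾)
G(L) = -¾
y(P, h) = 9/2 - P/2 - h/2 (y(P, h) = -((P + h) - 9)/2 = -(-9 + P + h)/2 = 9/2 - P/2 - h/2)
1/(y(4, 21) + G(-5)) = 1/((9/2 - ½*4 - ½*21) - ¾) = 1/((9/2 - 2 - 21/2) - ¾) = 1/(-8 - ¾) = 1/(-35/4) = -4/35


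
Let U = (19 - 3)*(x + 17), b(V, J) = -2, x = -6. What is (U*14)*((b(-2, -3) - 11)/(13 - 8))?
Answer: -32032/5 ≈ -6406.4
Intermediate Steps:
U = 176 (U = (19 - 3)*(-6 + 17) = 16*11 = 176)
(U*14)*((b(-2, -3) - 11)/(13 - 8)) = (176*14)*((-2 - 11)/(13 - 8)) = 2464*(-13/5) = -32032/5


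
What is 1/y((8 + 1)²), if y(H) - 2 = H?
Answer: 1/83 ≈ 0.012048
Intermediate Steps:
y(H) = 2 + H
1/y((8 + 1)²) = 1/(2 + (8 + 1)²) = 1/(2 + 9²) = 1/(2 + 81) = 1/83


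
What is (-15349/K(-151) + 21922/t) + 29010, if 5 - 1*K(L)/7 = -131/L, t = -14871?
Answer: 616608873385/21652176 ≈ 28478.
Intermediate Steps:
K(L) = 35 + 917/L (K(L) = 35 - (-917)/L = 35 + 917/L)
(-15349/K(-151) + 21922/t) + 29010 = (-15349/(35 + 917/(-151)) + 21922/(-14871)) + 29010 = (-15349/(35 + 917*(-1/151)) + 21922*(-1/14871)) + 29010 = (-15349/(35 - 917/151) - 21922/14871) + 29010 = (-15349/4368/151 - 21922/14871) + 29010 = (-15349*151/4368 - 21922/14871) + 29010 = (-2317699/4368 - 21922/14871) + 29010 = -11520752375/21652176 + 29010 = 616608873385/21652176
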